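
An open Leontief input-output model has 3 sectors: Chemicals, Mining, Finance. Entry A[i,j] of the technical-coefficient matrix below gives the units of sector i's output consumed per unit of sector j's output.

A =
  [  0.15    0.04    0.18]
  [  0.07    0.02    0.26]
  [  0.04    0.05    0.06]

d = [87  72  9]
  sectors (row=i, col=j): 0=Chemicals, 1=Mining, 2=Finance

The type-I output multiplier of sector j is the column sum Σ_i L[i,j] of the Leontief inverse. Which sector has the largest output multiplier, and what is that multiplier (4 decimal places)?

Finance (1.6429)

Form M = I − A:
  [  0.85   -0.04   -0.18]
  [ -0.07    0.98   -0.26]
  [ -0.04   -0.05    0.94]
Leontief inverse L = M⁻¹:
  [  1.1931    0.0612    0.2454]
  [  0.1001    1.0402    0.3069]
  [  0.0561    0.0579    1.0906]
Total output x = L · d:
  x_0 = 1.1931·87 + 0.0612·72 + 0.2454·9 = 110.4123
  x_1 = 0.1001·87 + 1.0402·72 + 0.3069·9 = 86.3614
  x_2 = 0.0561·87 + 0.0579·72 + 1.0906·9 = 18.8666
Output multipliers (column sums of L):
  Chemicals: 1.3493
  Mining: 1.1593
  Finance: 1.6429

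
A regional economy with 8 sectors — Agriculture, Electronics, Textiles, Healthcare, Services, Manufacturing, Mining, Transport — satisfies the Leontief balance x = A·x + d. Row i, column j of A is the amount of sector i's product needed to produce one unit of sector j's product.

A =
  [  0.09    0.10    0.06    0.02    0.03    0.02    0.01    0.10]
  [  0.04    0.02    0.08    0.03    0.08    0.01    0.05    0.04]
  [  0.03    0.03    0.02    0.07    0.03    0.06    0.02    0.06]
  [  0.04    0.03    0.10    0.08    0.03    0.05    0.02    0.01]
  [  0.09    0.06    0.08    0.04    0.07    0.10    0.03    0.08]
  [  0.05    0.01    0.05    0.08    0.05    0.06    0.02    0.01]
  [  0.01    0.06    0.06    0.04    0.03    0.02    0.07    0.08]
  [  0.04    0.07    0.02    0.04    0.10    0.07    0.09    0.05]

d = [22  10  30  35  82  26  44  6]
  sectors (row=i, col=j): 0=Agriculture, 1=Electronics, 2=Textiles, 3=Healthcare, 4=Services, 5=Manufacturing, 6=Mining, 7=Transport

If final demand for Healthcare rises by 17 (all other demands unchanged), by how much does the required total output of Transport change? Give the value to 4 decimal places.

1.3498

Form M = I − A:
  [  0.91   -0.10   -0.06   -0.02   -0.03   -0.02   -0.01   -0.10]
  [ -0.04    0.98   -0.08   -0.03   -0.08   -0.01   -0.05   -0.04]
  [ -0.03   -0.03    0.98   -0.07   -0.03   -0.06   -0.02   -0.06]
  [ -0.04   -0.03   -0.10    0.92   -0.03   -0.05   -0.02   -0.01]
  [ -0.09   -0.06   -0.08   -0.04    0.93   -0.10   -0.03   -0.08]
  [ -0.05   -0.01   -0.05   -0.08   -0.05    0.94   -0.02   -0.01]
  [ -0.01   -0.06   -0.06   -0.04   -0.03   -0.02    0.93   -0.08]
  [ -0.04   -0.07   -0.02   -0.04   -0.10   -0.07   -0.09    0.95]
Leontief inverse L = M⁻¹:
  [  1.1273    0.1372    0.0995    0.0522    0.0724    0.0537    0.0399    0.1413]
  [  0.0699    1.0499    0.1132    0.0593    0.1108    0.0420    0.0727    0.0752]
  [  0.0562    0.0540    1.0518    0.0986    0.0587    0.0876    0.0402    0.0849]
  [  0.0678    0.0544    0.1340    1.1131    0.0567    0.0795    0.0377    0.0384]
  [  0.1379    0.1039    0.1311    0.0862    1.1195    0.1471    0.0635    0.1292]
  [  0.0784    0.0345    0.0836    0.1103    0.0754    1.0886    0.0363    0.0370]
  [  0.0362    0.0885    0.0940    0.0706    0.0643    0.0501    1.0980    0.1126]
  [  0.0804    0.1084    0.0692    0.0794    0.1443    0.1110    0.1229    1.0945]
Total output x = L · d:
  x_0 = 1.1273·22 + 0.1372·10 + 0.0995·30 + 0.0522·35 + 0.0724·82 + 0.0537·26 + 0.0399·44 + 0.1413·6 = 40.9246
  x_1 = 0.0699·22 + 1.0499·10 + 0.1132·30 + 0.0593·35 + 0.1108·82 + 0.0420·26 + 0.0727·44 + 0.0752·6 = 31.3318
  x_2 = 0.0562·22 + 0.0540·10 + 1.0518·30 + 0.0986·35 + 0.0587·82 + 0.0876·26 + 0.0402·44 + 0.0849·6 = 46.1502
  x_3 = 0.0678·22 + 0.0544·10 + 0.1340·30 + 1.1131·35 + 0.0567·82 + 0.0795·26 + 0.0377·44 + 0.0384·6 = 53.6201
  x_4 = 0.1379·22 + 0.1039·10 + 0.1311·30 + 0.0862·35 + 1.1195·82 + 0.1471·26 + 0.0635·44 + 0.1292·6 = 110.2179
  x_5 = 0.0784·22 + 0.0345·10 + 0.0836·30 + 0.1103·35 + 0.0754·82 + 1.0886·26 + 0.0363·44 + 0.0370·6 = 44.7471
  x_6 = 0.0362·22 + 0.0885·10 + 0.0940·30 + 0.0706·35 + 0.0643·82 + 0.0501·26 + 1.0980·44 + 0.1126·6 = 62.5338
  x_7 = 0.0804·22 + 0.1084·10 + 0.0692·30 + 0.0794·35 + 0.1443·82 + 0.1110·26 + 0.1229·44 + 1.0945·6 = 34.4002
Δx_7 = L[7,3] · Δd_3 = 0.0794 · 17 = 1.3498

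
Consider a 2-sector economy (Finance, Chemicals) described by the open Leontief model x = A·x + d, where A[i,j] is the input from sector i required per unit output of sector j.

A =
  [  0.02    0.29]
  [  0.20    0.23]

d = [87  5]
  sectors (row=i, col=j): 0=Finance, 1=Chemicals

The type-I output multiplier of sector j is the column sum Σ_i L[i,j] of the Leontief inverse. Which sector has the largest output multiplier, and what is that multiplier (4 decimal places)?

Form M = I − A:
  [  0.98   -0.29]
  [ -0.20    0.77]
Leontief inverse L = M⁻¹:
  [  1.1054    0.4163]
  [  0.2871    1.4068]
Total output x = L · d:
  x_0 = 1.1054·87 + 0.4163·5 = 98.2486
  x_1 = 0.2871·87 + 1.4068·5 = 32.0126
Output multipliers (column sums of L):
  Finance: 1.3925
  Chemicals: 1.8231

Chemicals (1.8231)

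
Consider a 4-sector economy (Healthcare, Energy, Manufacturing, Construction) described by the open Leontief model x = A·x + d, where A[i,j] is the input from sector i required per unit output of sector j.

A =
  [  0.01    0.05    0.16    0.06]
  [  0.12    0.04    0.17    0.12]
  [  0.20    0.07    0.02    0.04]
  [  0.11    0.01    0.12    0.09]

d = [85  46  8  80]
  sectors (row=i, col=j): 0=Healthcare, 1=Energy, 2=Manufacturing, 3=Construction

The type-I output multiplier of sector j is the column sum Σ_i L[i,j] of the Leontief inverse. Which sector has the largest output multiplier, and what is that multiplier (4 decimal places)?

Form M = I − A:
  [  0.99   -0.05   -0.16   -0.06]
  [ -0.12    0.96   -0.17   -0.12]
  [ -0.20   -0.07    0.98   -0.04]
  [ -0.11   -0.01   -0.12    0.91]
Leontief inverse L = M⁻¹:
  [  1.0685    0.0710    0.1976    0.0885]
  [  0.1962    1.0710    0.2380    0.1646]
  [  0.2387    0.0923    1.0846    0.0756]
  [  0.1628    0.0325    0.1695    1.1214]
Total output x = L · d:
  x_0 = 1.0685·85 + 0.0710·46 + 0.1976·8 + 0.0885·80 = 102.7437
  x_1 = 0.1962·85 + 1.0710·46 + 0.2380·8 + 0.1646·80 = 81.0119
  x_2 = 0.2387·85 + 0.0923·46 + 1.0846·8 + 0.0756·80 = 39.2608
  x_3 = 0.1628·85 + 0.0325·46 + 0.1695·8 + 1.1214·80 = 106.3991
Output multipliers (column sums of L):
  Healthcare: 1.6661
  Energy: 1.2668
  Manufacturing: 1.6897
  Construction: 1.4501

Manufacturing (1.6897)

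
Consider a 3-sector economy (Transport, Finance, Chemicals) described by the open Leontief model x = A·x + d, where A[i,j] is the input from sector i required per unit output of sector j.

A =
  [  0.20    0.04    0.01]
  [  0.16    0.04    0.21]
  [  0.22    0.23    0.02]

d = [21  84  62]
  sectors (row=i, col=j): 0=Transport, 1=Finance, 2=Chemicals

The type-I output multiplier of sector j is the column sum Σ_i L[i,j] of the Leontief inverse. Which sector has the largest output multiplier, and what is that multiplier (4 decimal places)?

Form M = I − A:
  [  0.80   -0.04   -0.01]
  [ -0.16    0.96   -0.21]
  [ -0.22   -0.23    0.98]
Leontief inverse L = M⁻¹:
  [  1.2688    0.0590    0.0256]
  [  0.2886    1.1115    0.2411]
  [  0.3526    0.2741    1.0827]
Total output x = L · d:
  x_0 = 1.2688·21 + 0.0590·84 + 0.0256·62 = 33.1881
  x_1 = 0.2886·21 + 1.1115·84 + 0.2411·62 = 114.3722
  x_2 = 0.3526·21 + 0.2741·84 + 1.0827·62 = 97.5581
Output multipliers (column sums of L):
  Transport: 1.9100
  Finance: 1.4446
  Chemicals: 1.3494

Transport (1.9100)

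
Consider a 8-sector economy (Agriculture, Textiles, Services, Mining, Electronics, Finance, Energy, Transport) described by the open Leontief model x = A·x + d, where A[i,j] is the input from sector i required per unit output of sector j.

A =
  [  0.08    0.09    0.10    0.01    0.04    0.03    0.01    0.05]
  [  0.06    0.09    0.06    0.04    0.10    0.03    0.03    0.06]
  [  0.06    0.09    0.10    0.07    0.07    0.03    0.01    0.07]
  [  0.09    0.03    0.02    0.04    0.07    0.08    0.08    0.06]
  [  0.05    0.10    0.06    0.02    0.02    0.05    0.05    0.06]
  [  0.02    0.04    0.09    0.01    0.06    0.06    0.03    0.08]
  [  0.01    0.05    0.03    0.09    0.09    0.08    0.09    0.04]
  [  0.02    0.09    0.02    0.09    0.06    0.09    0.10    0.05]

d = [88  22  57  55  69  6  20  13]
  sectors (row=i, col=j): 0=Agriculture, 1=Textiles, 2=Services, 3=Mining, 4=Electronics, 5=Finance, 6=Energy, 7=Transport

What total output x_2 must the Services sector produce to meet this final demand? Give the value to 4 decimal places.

97.3751

Form M = I − A:
  [  0.92   -0.09   -0.10   -0.01   -0.04   -0.03   -0.01   -0.05]
  [ -0.06    0.91   -0.06   -0.04   -0.10   -0.03   -0.03   -0.06]
  [ -0.06   -0.09    0.90   -0.07   -0.07   -0.03   -0.01   -0.07]
  [ -0.09   -0.03   -0.02    0.96   -0.07   -0.08   -0.08   -0.06]
  [ -0.05   -0.10   -0.06   -0.02    0.98   -0.05   -0.05   -0.06]
  [ -0.02   -0.04   -0.09   -0.01   -0.06    0.94   -0.03   -0.08]
  [ -0.01   -0.05   -0.03   -0.09   -0.09   -0.08    0.91   -0.04]
  [ -0.02   -0.09   -0.02   -0.09   -0.06   -0.09   -0.10    0.95]
Leontief inverse L = M⁻¹:
  [  1.1198    0.1515    0.1515    0.0443    0.0888    0.0665    0.0404    0.0954]
  [  0.1038    1.1580    0.1131    0.0786    0.1540    0.0754    0.0706    0.1109]
  [  0.1091    0.1619    1.1575    0.1125    0.1290    0.0785    0.0526    0.1253]
  [  0.1293    0.0922    0.0721    1.0778    0.1227    0.1286    0.1231    0.1098]
  [  0.0862    0.1578    0.1070    0.0564    1.0715    0.0903    0.0857    0.1048]
  [  0.0526    0.0958    0.1352    0.0457    0.1057    1.0998    0.0649    0.1237]
  [  0.0503    0.1106    0.0788    0.1306    0.1465    0.1322    1.1380    0.0920]
  [  0.0637    0.1557    0.0730    0.1345    0.1239    0.1462    0.1516    1.1062]
Total output x = L · d:
  x_0 = 1.1198·88 + 0.1515·22 + 0.1515·57 + 0.0443·55 + 0.0888·69 + 0.0665·6 + 0.0404·20 + 0.0954·13 = 121.5273
  x_1 = 0.1038·88 + 1.1580·22 + 0.1131·57 + 0.0786·55 + 0.1540·69 + 0.0754·6 + 0.0706·20 + 0.1109·13 = 59.3103
  x_2 = 0.1091·88 + 0.1619·22 + 1.1575·57 + 0.1125·55 + 0.1290·69 + 0.0785·6 + 0.0526·20 + 0.1253·13 = 97.3751
  x_3 = 0.1293·88 + 0.0922·22 + 0.0721·57 + 1.0778·55 + 0.1227·69 + 0.1286·6 + 0.1231·20 + 0.1098·13 = 89.9262
  x_4 = 0.0862·88 + 0.1578·22 + 0.1070·57 + 0.0564·55 + 1.0715·69 + 0.0903·6 + 0.0857·20 + 0.1048·13 = 97.8081
  x_5 = 0.0526·88 + 0.0958·22 + 0.1352·57 + 0.0457·55 + 0.1057·69 + 1.0998·6 + 0.0649·20 + 0.1237·13 = 33.7561
  x_6 = 0.0503·88 + 0.1106·22 + 0.0788·57 + 0.1306·55 + 0.1465·69 + 0.1322·6 + 1.1380·20 + 0.0920·13 = 53.4019
  x_7 = 0.0637·88 + 0.1557·22 + 0.0730·57 + 0.1345·55 + 0.1239·69 + 0.1462·6 + 0.1516·20 + 1.1062·13 = 47.4274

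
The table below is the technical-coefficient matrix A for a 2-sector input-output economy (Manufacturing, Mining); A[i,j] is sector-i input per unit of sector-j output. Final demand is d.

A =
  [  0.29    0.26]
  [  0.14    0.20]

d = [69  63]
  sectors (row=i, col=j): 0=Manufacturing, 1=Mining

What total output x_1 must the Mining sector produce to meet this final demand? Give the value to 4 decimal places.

Form M = I − A:
  [  0.71   -0.26]
  [ -0.14    0.80]
Leontief inverse L = M⁻¹:
  [  1.5049    0.4891]
  [  0.2634    1.3356]
Total output x = L · d:
  x_0 = 1.5049·69 + 0.4891·63 = 134.6501
  x_1 = 0.2634·69 + 1.3356·63 = 102.3138

102.3138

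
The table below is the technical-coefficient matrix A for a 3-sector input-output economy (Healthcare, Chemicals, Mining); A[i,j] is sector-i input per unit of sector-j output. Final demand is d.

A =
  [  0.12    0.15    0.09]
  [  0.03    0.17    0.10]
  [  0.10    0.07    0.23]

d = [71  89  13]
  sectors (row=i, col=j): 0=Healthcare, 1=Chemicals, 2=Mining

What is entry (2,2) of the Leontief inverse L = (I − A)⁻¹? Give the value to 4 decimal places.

Form M = I − A:
  [  0.88   -0.15   -0.09]
  [ -0.03    0.83   -0.10]
  [ -0.10   -0.07    0.77]
Leontief inverse L = M⁻¹:
  [  1.1628    0.2241    0.1650]
  [  0.0609    1.2299    0.1668]
  [  0.1565    0.1409    1.3353]
Total output x = L · d:
  x_0 = 1.1628·71 + 0.2241·89 + 0.1650·13 = 104.6411
  x_1 = 0.0609·71 + 1.2299·89 + 0.1668·13 = 115.9526
  x_2 = 0.1565·71 + 0.1409·89 + 1.3353·13 = 41.0140

L[2,2] = 1.3353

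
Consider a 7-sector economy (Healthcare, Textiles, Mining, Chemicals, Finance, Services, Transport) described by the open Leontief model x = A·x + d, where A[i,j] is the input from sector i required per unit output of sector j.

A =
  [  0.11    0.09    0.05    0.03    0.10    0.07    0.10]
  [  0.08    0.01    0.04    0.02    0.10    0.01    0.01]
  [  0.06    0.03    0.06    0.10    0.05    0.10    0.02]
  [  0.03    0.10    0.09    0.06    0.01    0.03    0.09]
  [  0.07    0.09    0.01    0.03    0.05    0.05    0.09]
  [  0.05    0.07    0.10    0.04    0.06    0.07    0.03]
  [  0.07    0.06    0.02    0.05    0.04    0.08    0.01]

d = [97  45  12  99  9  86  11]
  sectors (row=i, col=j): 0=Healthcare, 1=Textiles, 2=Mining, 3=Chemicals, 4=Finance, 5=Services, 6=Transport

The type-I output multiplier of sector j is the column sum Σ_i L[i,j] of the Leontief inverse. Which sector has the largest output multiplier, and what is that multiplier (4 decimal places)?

Healthcare (1.7940)

Form M = I − A:
  [  0.89   -0.09   -0.05   -0.03   -0.10   -0.07   -0.10]
  [ -0.08    0.99   -0.04   -0.02   -0.10   -0.01   -0.01]
  [ -0.06   -0.03    0.94   -0.10   -0.05   -0.10   -0.02]
  [ -0.03   -0.10   -0.09    0.94   -0.01   -0.03   -0.09]
  [ -0.07   -0.09   -0.01   -0.03    0.95   -0.05   -0.09]
  [ -0.05   -0.07   -0.10   -0.04   -0.06    0.93   -0.03]
  [ -0.07   -0.06   -0.02   -0.05   -0.04   -0.08    0.99]
Leontief inverse L = M⁻¹:
  [  1.1766    0.1488    0.0935    0.0688    0.1591    0.1236    0.1467]
  [  0.1147    1.0433    0.0606    0.0402    0.1296    0.0381    0.0399]
  [  0.1056    0.0783    1.1029    0.1344    0.0902    0.1416    0.0584]
  [  0.0746    0.1375    0.1248    1.0932    0.0497    0.0685    0.1174]
  [  0.1165    0.1300    0.0403    0.0557    1.0918    0.0854    0.1208]
  [  0.0975    0.1124    0.1378    0.0742    0.1030    1.1120    0.0636]
  [  0.1086    0.0966    0.0516    0.0735    0.0759    0.1107    1.0400]
Total output x = L · d:
  x_0 = 1.1766·97 + 0.1488·45 + 0.0935·12 + 0.0688·99 + 0.1591·9 + 0.1236·86 + 0.1467·11 = 142.4375
  x_1 = 0.1147·97 + 1.0433·45 + 0.0606·12 + 0.0402·99 + 0.1296·9 + 0.0381·86 + 0.0399·11 = 67.6606
  x_2 = 0.1056·97 + 0.0783·45 + 1.1029·12 + 0.1344·99 + 0.0902·9 + 0.1416·86 + 0.0584·11 = 53.9372
  x_3 = 0.0746·97 + 0.1375·45 + 0.1248·12 + 1.0932·99 + 0.0497·9 + 0.0685·86 + 0.1174·11 = 130.7773
  x_4 = 0.1165·97 + 0.1300·45 + 0.0403·12 + 0.0557·99 + 1.0918·9 + 0.0854·86 + 0.1208·11 = 41.6409
  x_5 = 0.0975·97 + 0.1124·45 + 0.1378·12 + 0.0742·99 + 0.1030·9 + 1.1120·86 + 0.0636·11 = 120.7677
  x_6 = 0.1086·97 + 0.0966·45 + 0.0516·12 + 0.0735·99 + 0.0759·9 + 0.1107·86 + 1.0400·11 = 44.4191
Output multipliers (column sums of L):
  Healthcare: 1.7940
  Textiles: 1.7470
  Mining: 1.6116
  Chemicals: 1.5398
  Finance: 1.6993
  Services: 1.6799
  Transport: 1.5869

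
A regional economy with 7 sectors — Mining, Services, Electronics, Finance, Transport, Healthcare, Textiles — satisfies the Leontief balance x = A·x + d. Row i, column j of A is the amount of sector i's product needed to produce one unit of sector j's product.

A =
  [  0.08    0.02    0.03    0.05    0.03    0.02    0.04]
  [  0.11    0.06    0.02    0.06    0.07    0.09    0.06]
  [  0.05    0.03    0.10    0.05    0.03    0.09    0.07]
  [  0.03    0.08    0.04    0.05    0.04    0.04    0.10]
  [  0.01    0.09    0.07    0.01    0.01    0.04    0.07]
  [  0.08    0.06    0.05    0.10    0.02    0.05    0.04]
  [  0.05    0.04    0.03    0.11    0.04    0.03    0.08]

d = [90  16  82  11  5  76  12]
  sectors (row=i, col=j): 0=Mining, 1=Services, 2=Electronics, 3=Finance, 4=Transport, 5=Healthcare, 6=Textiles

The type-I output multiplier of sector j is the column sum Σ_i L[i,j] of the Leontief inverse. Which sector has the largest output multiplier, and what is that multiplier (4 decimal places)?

Form M = I − A:
  [  0.92   -0.02   -0.03   -0.05   -0.03   -0.02   -0.04]
  [ -0.11    0.94   -0.02   -0.06   -0.07   -0.09   -0.06]
  [ -0.05   -0.03    0.90   -0.05   -0.03   -0.09   -0.07]
  [ -0.03   -0.08   -0.04    0.95   -0.04   -0.04   -0.10]
  [ -0.01   -0.09   -0.07   -0.01    0.99   -0.04   -0.07]
  [ -0.08   -0.06   -0.05   -0.10   -0.02    0.95   -0.04]
  [ -0.05   -0.04   -0.03   -0.11   -0.04   -0.03    0.92]
Leontief inverse L = M⁻¹:
  [  1.1046    0.0411    0.0490    0.0757    0.0444    0.0390    0.0677]
  [  0.1554    1.0995    0.0522    0.1068    0.0952    0.1243    0.1067]
  [  0.0901    0.0642    1.1347    0.0955    0.0527    0.1253    0.1143]
  [  0.0674    0.1131    0.0669    1.0915    0.0634    0.0716    0.1420]
  [  0.0431    0.1150    0.0933    0.0444    1.0297    0.0691    0.1027]
  [  0.1191    0.0937    0.0785    0.1402    0.0435    1.0818    0.0829]
  [  0.0835    0.0737    0.0565    0.1489    0.0620    0.0584    1.1231]
Total output x = L · d:
  x_0 = 1.1046·90 + 0.0411·16 + 0.0490·82 + 0.0757·11 + 0.0444·5 + 0.0390·76 + 0.0677·12 = 108.9165
  x_1 = 0.1554·90 + 1.0995·16 + 0.0522·82 + 0.1068·11 + 0.0952·5 + 0.1243·76 + 0.1067·12 = 48.2355
  x_2 = 0.0901·90 + 0.0642·16 + 1.1347·82 + 0.0955·11 + 0.0527·5 + 0.1253·76 + 0.1143·12 = 114.3887
  x_3 = 0.0674·90 + 0.1131·16 + 0.0669·82 + 1.0915·11 + 0.0634·5 + 0.0716·76 + 0.1420·12 = 32.8283
  x_4 = 0.0431·90 + 0.1150·16 + 0.0933·82 + 0.0444·11 + 1.0297·5 + 0.0691·76 + 0.1027·12 = 25.4901
  x_5 = 0.1191·90 + 0.0937·16 + 0.0785·82 + 0.1402·11 + 0.0435·5 + 1.0818·76 + 0.0829·12 = 103.6291
  x_6 = 0.0835·90 + 0.0737·16 + 0.0565·82 + 0.1489·11 + 0.0620·5 + 0.0584·76 + 1.1231·12 = 33.2027
Output multipliers (column sums of L):
  Mining: 1.6632
  Services: 1.6004
  Electronics: 1.5312
  Finance: 1.7031
  Transport: 1.3909
  Healthcare: 1.5695
  Textiles: 1.7393

Textiles (1.7393)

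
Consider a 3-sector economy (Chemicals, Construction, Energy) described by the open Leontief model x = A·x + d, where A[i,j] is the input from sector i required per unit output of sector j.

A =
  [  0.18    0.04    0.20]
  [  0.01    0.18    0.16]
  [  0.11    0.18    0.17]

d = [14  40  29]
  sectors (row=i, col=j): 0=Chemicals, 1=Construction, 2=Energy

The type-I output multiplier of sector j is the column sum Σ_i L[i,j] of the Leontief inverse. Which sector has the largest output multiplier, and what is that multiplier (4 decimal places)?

Form M = I − A:
  [  0.82   -0.04   -0.20]
  [ -0.01    0.82   -0.16]
  [ -0.11   -0.18    0.83]
Leontief inverse L = M⁻¹:
  [  1.2655    0.1344    0.3308]
  [  0.0503    1.2787    0.2586]
  [  0.1786    0.2951    1.3048]
Total output x = L · d:
  x_0 = 1.2655·14 + 0.1344·40 + 0.3308·29 = 32.6864
  x_1 = 0.0503·14 + 1.2787·40 + 0.2586·29 = 59.3534
  x_2 = 0.1786·14 + 0.2951·40 + 1.3048·29 = 52.1435
Output multipliers (column sums of L):
  Chemicals: 1.4944
  Construction: 1.7082
  Energy: 1.8942

Energy (1.8942)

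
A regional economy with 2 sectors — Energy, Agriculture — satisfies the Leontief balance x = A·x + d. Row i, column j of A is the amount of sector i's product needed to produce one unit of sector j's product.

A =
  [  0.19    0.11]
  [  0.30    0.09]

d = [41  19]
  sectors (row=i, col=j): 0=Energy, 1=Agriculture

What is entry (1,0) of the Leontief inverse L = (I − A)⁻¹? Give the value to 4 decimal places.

Form M = I − A:
  [  0.81   -0.11]
  [ -0.30    0.91]
Leontief inverse L = M⁻¹:
  [  1.2924    0.1562]
  [  0.4261    1.1504]
Total output x = L · d:
  x_0 = 1.2924·41 + 0.1562·19 = 55.9580
  x_1 = 0.4261·41 + 1.1504·19 = 39.3268

L[1,0] = 0.4261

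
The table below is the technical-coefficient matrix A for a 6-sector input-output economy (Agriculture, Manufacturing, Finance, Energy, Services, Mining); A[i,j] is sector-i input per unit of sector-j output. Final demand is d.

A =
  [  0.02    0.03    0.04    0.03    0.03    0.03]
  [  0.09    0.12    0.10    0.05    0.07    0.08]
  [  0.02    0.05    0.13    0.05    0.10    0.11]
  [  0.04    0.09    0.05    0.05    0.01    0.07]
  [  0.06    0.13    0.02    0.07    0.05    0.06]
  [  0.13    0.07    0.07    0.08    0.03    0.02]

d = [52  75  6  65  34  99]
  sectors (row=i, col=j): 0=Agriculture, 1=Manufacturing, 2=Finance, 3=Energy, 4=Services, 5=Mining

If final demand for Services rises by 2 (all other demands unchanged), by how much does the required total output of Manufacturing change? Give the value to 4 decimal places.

0.2284

Form M = I − A:
  [  0.98   -0.03   -0.04   -0.03   -0.03   -0.03]
  [ -0.09    0.88   -0.10   -0.05   -0.07   -0.08]
  [ -0.02   -0.05    0.87   -0.05   -0.10   -0.11]
  [ -0.04   -0.09   -0.05    0.95   -0.01   -0.07]
  [ -0.06   -0.13   -0.02   -0.07    0.95   -0.06]
  [ -0.13   -0.07   -0.07   -0.08   -0.03    0.98]
Leontief inverse L = M⁻¹:
  [  1.0378    0.0542    0.0616    0.0464    0.0453    0.0492]
  [  0.1409    1.1876    0.1618    0.0951    0.1142    0.1332]
  [  0.0684    0.1131    1.1871    0.0945    0.1415    0.1600]
  [  0.0736    0.1313    0.0895    1.0778    0.0360    0.1022]
  [  0.1019    0.1853    0.0648    0.1044    1.0806    0.0991]
  [  0.1618    0.1165    0.1138    0.1109    0.0603    1.0593]
Total output x = L · d:
  x_0 = 1.0378·52 + 0.0542·75 + 0.0616·6 + 0.0464·65 + 0.0453·34 + 0.0492·99 = 67.8276
  x_1 = 0.1409·52 + 1.1876·75 + 0.1618·6 + 0.0951·65 + 0.1142·34 + 0.1332·99 = 120.6147
  x_2 = 0.0684·52 + 0.1131·75 + 1.1871·6 + 0.0945·65 + 0.1415·34 + 0.1600·99 = 45.9485
  x_3 = 0.0736·52 + 0.1313·75 + 0.0895·6 + 1.0778·65 + 0.0360·34 + 0.1022·99 = 95.6124
  x_4 = 0.1019·52 + 0.1853·75 + 0.0648·6 + 0.1044·65 + 1.0806·34 + 0.0991·99 = 72.9248
  x_5 = 0.1618·52 + 0.1165·75 + 0.1138·6 + 0.1109·65 + 0.0603·34 + 1.0593·99 = 131.9528
Δx_1 = L[1,4] · Δd_4 = 0.1142 · 2 = 0.2284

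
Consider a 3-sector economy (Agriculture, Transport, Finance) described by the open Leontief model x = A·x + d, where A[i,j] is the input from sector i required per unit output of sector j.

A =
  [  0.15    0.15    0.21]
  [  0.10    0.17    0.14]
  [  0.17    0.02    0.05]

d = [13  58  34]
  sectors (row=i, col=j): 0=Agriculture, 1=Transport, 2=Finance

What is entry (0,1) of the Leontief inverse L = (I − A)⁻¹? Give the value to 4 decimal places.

Form M = I − A:
  [  0.85   -0.15   -0.21]
  [ -0.10    0.83   -0.14]
  [ -0.17   -0.02    0.95]
Leontief inverse L = M⁻¹:
  [  1.2673    0.2366    0.3150]
  [  0.1916    1.2449    0.2258]
  [  0.2308    0.0686    1.1138]
Total output x = L · d:
  x_0 = 1.2673·13 + 0.2366·58 + 0.3150·34 = 40.9096
  x_1 = 0.1916·13 + 1.2449·58 + 0.2258·34 = 82.3725
  x_2 = 0.2308·13 + 0.0686·58 + 1.1138·34 = 44.8443

L[0,1] = 0.2366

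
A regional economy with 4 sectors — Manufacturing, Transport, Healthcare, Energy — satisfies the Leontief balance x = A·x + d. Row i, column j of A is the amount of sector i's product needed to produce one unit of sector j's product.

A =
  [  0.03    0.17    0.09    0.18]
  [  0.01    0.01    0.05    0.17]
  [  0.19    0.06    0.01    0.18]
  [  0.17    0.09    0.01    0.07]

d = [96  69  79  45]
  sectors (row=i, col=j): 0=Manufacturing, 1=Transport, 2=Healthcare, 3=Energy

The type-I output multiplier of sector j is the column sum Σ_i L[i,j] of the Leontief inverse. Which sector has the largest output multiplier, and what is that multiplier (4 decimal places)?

Form M = I − A:
  [  0.97   -0.17   -0.09   -0.18]
  [ -0.01    0.99   -0.05   -0.17]
  [ -0.19   -0.06    0.99   -0.18]
  [ -0.17   -0.09   -0.01    0.93]
Leontief inverse L = M⁻¹:
  [  1.1040    0.2216    0.1144    0.2763]
  [  0.0601    1.0435    0.0603    0.2141]
  [  0.2538    0.1318    1.0426    0.2750]
  [  0.2104    0.1429    0.0380    1.1495]
Total output x = L · d:
  x_0 = 1.1040·96 + 0.2216·69 + 0.1144·79 + 0.2763·45 = 142.7495
  x_1 = 0.0601·96 + 1.0435·69 + 0.0603·79 + 0.2141·45 = 92.1714
  x_2 = 0.2538·96 + 0.1318·69 + 1.0426·79 + 0.2750·45 = 128.1949
  x_3 = 0.2104·96 + 0.1429·69 + 0.0380·79 + 1.1495·45 = 84.7793
Output multipliers (column sums of L):
  Manufacturing: 1.6283
  Transport: 1.5399
  Healthcare: 1.2552
  Energy: 1.9148

Energy (1.9148)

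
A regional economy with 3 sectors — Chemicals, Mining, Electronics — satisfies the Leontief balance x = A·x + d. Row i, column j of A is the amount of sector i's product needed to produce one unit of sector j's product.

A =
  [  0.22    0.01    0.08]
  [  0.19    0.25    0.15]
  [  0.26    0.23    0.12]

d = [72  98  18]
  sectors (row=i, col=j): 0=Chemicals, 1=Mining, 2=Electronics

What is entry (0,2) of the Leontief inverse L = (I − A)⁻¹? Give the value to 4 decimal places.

L[0,2] = 0.1318

Form M = I − A:
  [  0.78   -0.01   -0.08]
  [ -0.19    0.75   -0.15]
  [ -0.26   -0.23    0.88]
Leontief inverse L = M⁻¹:
  [  1.3402    0.0583    0.1318]
  [  0.4418    1.4261    0.2832]
  [  0.5114    0.3899    1.2493]
Total output x = L · d:
  x_0 = 1.3402·72 + 0.0583·98 + 0.1318·18 = 104.5752
  x_1 = 0.4418·72 + 1.4261·98 + 0.2832·18 = 176.6641
  x_2 = 0.5114·72 + 0.3899·98 + 1.2493·18 = 97.5253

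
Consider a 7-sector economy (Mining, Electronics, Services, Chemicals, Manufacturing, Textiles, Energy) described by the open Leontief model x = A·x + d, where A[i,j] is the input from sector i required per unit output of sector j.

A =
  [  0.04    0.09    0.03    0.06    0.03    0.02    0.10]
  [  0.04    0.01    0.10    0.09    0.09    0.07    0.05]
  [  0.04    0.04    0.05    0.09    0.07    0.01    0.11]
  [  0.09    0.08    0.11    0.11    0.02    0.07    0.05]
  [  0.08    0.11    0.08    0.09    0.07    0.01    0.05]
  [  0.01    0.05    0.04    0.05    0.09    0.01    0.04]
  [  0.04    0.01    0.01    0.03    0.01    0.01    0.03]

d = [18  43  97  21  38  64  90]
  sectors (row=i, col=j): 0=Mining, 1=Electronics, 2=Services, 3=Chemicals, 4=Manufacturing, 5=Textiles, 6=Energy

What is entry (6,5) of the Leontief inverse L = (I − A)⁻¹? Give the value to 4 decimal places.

L[6,5] = 0.0169

Form M = I − A:
  [  0.96   -0.09   -0.03   -0.06   -0.03   -0.02   -0.10]
  [ -0.04    0.99   -0.10   -0.09   -0.09   -0.07   -0.05]
  [ -0.04   -0.04    0.95   -0.09   -0.07   -0.01   -0.11]
  [ -0.09   -0.08   -0.11    0.89   -0.02   -0.07   -0.05]
  [ -0.08   -0.11   -0.08   -0.09    0.93   -0.01   -0.05]
  [ -0.01   -0.05   -0.04   -0.05   -0.09    0.99   -0.04]
  [ -0.04   -0.01   -0.01   -0.03   -0.01   -0.01    0.97]
Leontief inverse L = M⁻¹:
  [  1.0699    0.1182    0.0662    0.1034    0.0585    0.0399    0.1339]
  [  0.0797    1.0551    0.1464    0.1482    0.1287    0.0905    0.0972]
  [  0.0766    0.0764    1.0905    0.1400    0.0995    0.0304    0.1491]
  [  0.1335    0.1272    0.1647    1.1778    0.0650    0.0984    0.1071]
  [  0.1241    0.1559    0.1348    0.1559    1.1127    0.0382    0.1031]
  [  0.0380    0.0791    0.0736    0.0897    0.1163    1.0254    0.0693]
  [  0.0515    0.0229    0.0227    0.0462    0.0194    0.0169    1.0441]
Total output x = L · d:
  x_0 = 1.0699·18 + 0.1182·43 + 0.0662·97 + 0.1034·21 + 0.0585·38 + 0.0399·64 + 0.1339·90 = 49.7591
  x_1 = 0.0797·18 + 1.0551·43 + 0.1464·97 + 0.1482·21 + 0.1287·38 + 0.0905·64 + 0.0972·90 = 83.5456
  x_2 = 0.0766·18 + 0.0764·43 + 1.0905·97 + 0.1400·21 + 0.0995·38 + 0.0304·64 + 0.1491·90 = 132.5287
  x_3 = 0.1335·18 + 0.1272·43 + 0.1647·97 + 1.1778·21 + 0.0650·38 + 0.0984·64 + 0.1071·90 = 66.9966
  x_4 = 0.1241·18 + 0.1559·43 + 0.1348·97 + 0.1559·21 + 1.1127·38 + 0.0382·64 + 0.1031·90 = 79.2907
  x_5 = 0.0380·18 + 0.0791·43 + 0.0736·97 + 0.0897·21 + 0.1163·38 + 1.0254·64 + 0.0693·90 = 89.3909
  x_6 = 0.0515·18 + 0.0229·43 + 0.0227·97 + 0.0462·21 + 0.0194·38 + 0.0169·64 + 1.0441·90 = 100.8740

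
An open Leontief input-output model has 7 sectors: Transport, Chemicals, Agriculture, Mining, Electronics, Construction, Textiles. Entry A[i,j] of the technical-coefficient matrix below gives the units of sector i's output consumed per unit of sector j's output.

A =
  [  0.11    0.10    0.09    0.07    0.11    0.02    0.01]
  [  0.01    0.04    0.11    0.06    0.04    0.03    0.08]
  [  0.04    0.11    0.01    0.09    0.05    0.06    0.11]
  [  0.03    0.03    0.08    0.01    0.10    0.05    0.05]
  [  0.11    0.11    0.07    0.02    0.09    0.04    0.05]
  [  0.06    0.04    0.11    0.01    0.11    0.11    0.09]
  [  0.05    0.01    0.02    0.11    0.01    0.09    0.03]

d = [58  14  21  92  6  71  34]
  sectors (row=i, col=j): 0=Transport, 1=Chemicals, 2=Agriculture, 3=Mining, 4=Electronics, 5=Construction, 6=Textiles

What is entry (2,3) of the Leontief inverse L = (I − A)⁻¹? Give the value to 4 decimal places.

L[2,3] = 0.1329

Form M = I − A:
  [  0.89   -0.10   -0.09   -0.07   -0.11   -0.02   -0.01]
  [ -0.01    0.96   -0.11   -0.06   -0.04   -0.03   -0.08]
  [ -0.04   -0.11    0.99   -0.09   -0.05   -0.06   -0.11]
  [ -0.03   -0.03   -0.08    0.99   -0.10   -0.05   -0.05]
  [ -0.11   -0.11   -0.07   -0.02    0.91   -0.04   -0.05]
  [ -0.06   -0.04   -0.11   -0.01   -0.11    0.89   -0.09]
  [ -0.05   -0.01   -0.02   -0.11   -0.01   -0.09    0.97]
Leontief inverse L = M⁻¹:
  [  1.1663    0.1667    0.1550    0.1181    0.1782    0.0634    0.0645]
  [  0.0436    1.0796    0.1477    0.0978    0.0812    0.0688    0.1219]
  [  0.0832    0.1533    1.0679    0.1329    0.1047    0.1071    0.1568]
  [  0.0702    0.0749    0.1208    1.0444    0.1446    0.0865    0.0899]
  [  0.1641    0.1711    0.1324    0.0694    1.1525    0.0844    0.1016]
  [  0.1203    0.1050    0.1731    0.0627    0.1784    1.1683    0.1504]
  [  0.0831    0.0429    0.0627    0.1348    0.0570    0.1253    1.0639]
Total output x = L · d:
  x_0 = 1.1663·58 + 0.1667·14 + 0.1550·21 + 0.1181·92 + 0.1782·6 + 0.0634·71 + 0.0645·34 = 91.8672
  x_1 = 0.0436·58 + 1.0796·14 + 0.1477·21 + 0.0978·92 + 0.0812·6 + 0.0688·71 + 0.1219·34 = 39.2580
  x_2 = 0.0832·58 + 0.1533·14 + 1.0679·21 + 0.1329·92 + 0.1047·6 + 0.1071·71 + 0.1568·34 = 55.1788
  x_3 = 0.0702·58 + 0.0749·14 + 0.1208·21 + 1.0444·92 + 0.1446·6 + 0.0865·71 + 0.0899·34 = 113.8067
  x_4 = 0.1641·58 + 0.1711·14 + 0.1324·21 + 0.0694·92 + 1.1525·6 + 0.0844·71 + 0.1016·34 = 37.4388
  x_5 = 0.1203·58 + 0.1050·14 + 0.1731·21 + 0.0627·92 + 0.1784·6 + 1.1683·71 + 0.1504·34 = 106.9861
  x_6 = 0.0831·58 + 0.0429·14 + 0.0627·21 + 0.1348·92 + 0.0570·6 + 0.1253·71 + 1.0639·34 = 64.5478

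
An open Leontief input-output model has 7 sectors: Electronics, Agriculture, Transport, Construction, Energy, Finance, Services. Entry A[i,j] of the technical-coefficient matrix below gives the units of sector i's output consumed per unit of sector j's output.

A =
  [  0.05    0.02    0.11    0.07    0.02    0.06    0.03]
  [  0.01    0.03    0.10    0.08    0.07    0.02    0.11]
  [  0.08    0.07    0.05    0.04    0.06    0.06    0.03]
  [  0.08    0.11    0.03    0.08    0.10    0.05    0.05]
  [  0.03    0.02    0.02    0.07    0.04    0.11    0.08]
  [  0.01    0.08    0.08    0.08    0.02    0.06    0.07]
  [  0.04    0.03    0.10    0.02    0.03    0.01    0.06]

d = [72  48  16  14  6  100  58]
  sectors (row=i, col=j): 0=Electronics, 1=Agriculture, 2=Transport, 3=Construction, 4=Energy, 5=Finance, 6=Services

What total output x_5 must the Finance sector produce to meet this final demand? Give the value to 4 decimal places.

Form M = I − A:
  [  0.95   -0.02   -0.11   -0.07   -0.02   -0.06   -0.03]
  [ -0.01    0.97   -0.10   -0.08   -0.07   -0.02   -0.11]
  [ -0.08   -0.07    0.95   -0.04   -0.06   -0.06   -0.03]
  [ -0.08   -0.11   -0.03    0.92   -0.10   -0.05   -0.05]
  [ -0.03   -0.02   -0.02   -0.07    0.96   -0.11   -0.08]
  [ -0.01   -0.08   -0.08   -0.08   -0.02    0.94   -0.07]
  [ -0.04   -0.03   -0.10   -0.02   -0.03   -0.01    0.94]
Leontief inverse L = M⁻¹:
  [  1.0800    0.0558    0.1497    0.1068    0.0509    0.0920    0.0626]
  [  0.0436    1.0670    0.1438    0.1184    0.1059    0.0549    0.1502]
  [  0.1070    0.1023    1.0955    0.0813    0.0908    0.0946    0.0694]
  [  0.1142    0.1511    0.0867    1.1338    0.1421    0.0941    0.1035]
  [  0.0551    0.0551    0.0623    0.1078    1.0685    0.1407    0.1173]
  [  0.0399    0.1181    0.1257    0.1203    0.0560    1.0911    0.1115]
  [  0.0633    0.0535    0.1327    0.0458    0.0529    0.0338    1.0858]
Total output x = L · d:
  x_0 = 1.0800·72 + 0.0558·48 + 0.1497·16 + 0.1068·14 + 0.0509·6 + 0.0920·100 + 0.0626·58 = 97.4650
  x_1 = 0.0436·72 + 1.0670·48 + 0.1438·16 + 0.1184·14 + 0.1059·6 + 0.0549·100 + 0.1502·58 = 73.1548
  x_2 = 0.1070·72 + 0.1023·48 + 1.0955·16 + 0.0813·14 + 0.0908·6 + 0.0946·100 + 0.0694·58 = 45.3140
  x_3 = 0.1142·72 + 0.1511·48 + 0.0867·16 + 1.1338·14 + 0.1421·6 + 0.0941·100 + 0.1035·58 = 48.9999
  x_4 = 0.0551·72 + 0.0551·48 + 0.0623·16 + 0.1078·14 + 1.0685·6 + 0.1407·100 + 0.1173·58 = 36.4016
  x_5 = 0.0399·72 + 0.1181·48 + 0.1257·16 + 0.1203·14 + 0.0560·6 + 1.0911·100 + 0.1115·58 = 128.1492
  x_6 = 0.0633·72 + 0.0535·48 + 0.1327·16 + 0.0458·14 + 0.0529·6 + 0.0338·100 + 1.0858·58 = 76.5725

128.1492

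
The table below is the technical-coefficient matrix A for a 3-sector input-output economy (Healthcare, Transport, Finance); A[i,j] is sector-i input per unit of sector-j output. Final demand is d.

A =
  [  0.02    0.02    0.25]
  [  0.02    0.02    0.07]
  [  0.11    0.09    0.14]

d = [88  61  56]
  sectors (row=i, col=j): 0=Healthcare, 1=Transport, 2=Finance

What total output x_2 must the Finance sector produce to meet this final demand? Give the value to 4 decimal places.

Form M = I − A:
  [  0.98   -0.02   -0.25]
  [ -0.02    0.98   -0.07]
  [ -0.11   -0.09    0.86]
Leontief inverse L = M⁻¹:
  [  1.0564    0.0501    0.3112]
  [  0.0314    1.0296    0.0929]
  [  0.1384    0.1142    1.2123]
Total output x = L · d:
  x_0 = 1.0564·88 + 0.0501·61 + 0.3112·56 = 113.4427
  x_1 = 0.0314·88 + 1.0296·61 + 0.0929·56 = 70.7767
  x_2 = 0.1384·88 + 0.1142·61 + 1.2123·56 = 87.0333

87.0333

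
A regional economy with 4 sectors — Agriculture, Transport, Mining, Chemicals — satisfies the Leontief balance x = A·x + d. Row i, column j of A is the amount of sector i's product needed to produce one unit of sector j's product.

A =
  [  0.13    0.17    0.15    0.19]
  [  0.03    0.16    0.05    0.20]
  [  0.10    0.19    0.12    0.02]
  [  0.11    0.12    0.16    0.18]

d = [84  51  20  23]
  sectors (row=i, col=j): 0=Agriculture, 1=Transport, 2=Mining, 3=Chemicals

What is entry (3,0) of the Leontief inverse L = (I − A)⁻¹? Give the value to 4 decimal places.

Form M = I − A:
  [  0.87   -0.17   -0.15   -0.19]
  [ -0.03    0.84   -0.05   -0.20]
  [ -0.10   -0.19    0.88   -0.02]
  [ -0.11   -0.12   -0.16    0.82]
Leontief inverse L = M⁻¹:
  [  1.2465    0.3766    0.3044    0.3881]
  [  0.1060    1.2960    0.1543    0.3444]
  [  0.1694    0.3295    1.2111    0.1492]
  [  0.2158    0.3045    0.2997    1.3511]
Total output x = L · d:
  x_0 = 1.2465·84 + 0.3766·51 + 0.3044·20 + 0.3881·23 = 138.9224
  x_1 = 0.1060·84 + 1.2960·51 + 0.1543·20 + 0.3444·23 = 86.0082
  x_2 = 0.1694·84 + 0.3295·51 + 1.2111·20 + 0.1492·23 = 58.6912
  x_3 = 0.2158·84 + 0.3045·51 + 0.2997·20 + 1.3511·23 = 70.7232

L[3,0] = 0.2158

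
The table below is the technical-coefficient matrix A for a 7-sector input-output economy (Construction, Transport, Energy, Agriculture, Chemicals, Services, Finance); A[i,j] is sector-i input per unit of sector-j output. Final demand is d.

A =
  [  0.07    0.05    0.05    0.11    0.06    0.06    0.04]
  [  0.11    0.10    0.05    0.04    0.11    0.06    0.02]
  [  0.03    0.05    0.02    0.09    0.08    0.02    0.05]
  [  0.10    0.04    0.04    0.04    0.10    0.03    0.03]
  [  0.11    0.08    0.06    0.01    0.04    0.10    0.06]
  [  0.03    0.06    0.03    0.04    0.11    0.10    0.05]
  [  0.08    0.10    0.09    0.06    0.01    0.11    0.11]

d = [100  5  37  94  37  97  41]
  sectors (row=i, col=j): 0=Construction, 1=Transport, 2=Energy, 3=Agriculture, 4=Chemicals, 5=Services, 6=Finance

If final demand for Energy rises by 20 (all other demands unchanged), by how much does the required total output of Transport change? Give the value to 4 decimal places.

Form M = I − A:
  [  0.93   -0.05   -0.05   -0.11   -0.06   -0.06   -0.04]
  [ -0.11    0.90   -0.05   -0.04   -0.11   -0.06   -0.02]
  [ -0.03   -0.05    0.98   -0.09   -0.08   -0.02   -0.05]
  [ -0.10   -0.04   -0.04    0.96   -0.10   -0.03   -0.03]
  [ -0.11   -0.08   -0.06   -0.01    0.96   -0.10   -0.06]
  [ -0.03   -0.06   -0.03   -0.04   -0.11    0.90   -0.05]
  [ -0.08   -0.10   -0.09   -0.06   -0.01   -0.11    0.89]
Leontief inverse L = M⁻¹:
  [  1.1308    0.1011    0.0869    0.1527    0.1190    0.1118    0.0774]
  [  0.1797    1.1606    0.0920    0.0883    0.1756    0.1213    0.0610]
  [  0.0814    0.0924    1.0511    0.1207    0.1239    0.0626    0.0807]
  [  0.1539    0.0859    0.0735    1.0785    0.1475    0.0777    0.0636]
  [  0.1700    0.1375    0.0998    0.0590    1.1018    0.1595    0.1016]
  [  0.0885    0.1139    0.0672    0.0767    0.1658    1.1580    0.0891]
  [  0.1533    0.1703    0.1388    0.1187    0.0858    0.1802    1.1620]
Total output x = L · d:
  x_0 = 1.1308·100 + 0.1011·5 + 0.0869·37 + 0.1527·94 + 0.1190·37 + 0.1118·97 + 0.0774·41 = 149.5763
  x_1 = 0.1797·100 + 1.1606·5 + 0.0920·37 + 0.0883·94 + 0.1756·37 + 0.1213·97 + 0.0610·41 = 56.2353
  x_2 = 0.0814·100 + 0.0924·5 + 1.0511·37 + 0.1207·94 + 0.1239·37 + 0.0626·97 + 0.0807·41 = 72.8035
  x_3 = 0.1539·100 + 0.0859·5 + 0.0735·37 + 1.0785·94 + 0.1475·37 + 0.0777·97 + 0.0636·41 = 135.5346
  x_4 = 0.1700·100 + 0.1375·5 + 0.0998·37 + 0.0590·94 + 1.1018·37 + 0.1595·97 + 0.1016·41 = 87.3390
  x_5 = 0.0885·100 + 0.1139·5 + 0.0672·37 + 0.0767·94 + 0.1658·37 + 1.1580·97 + 0.0891·41 = 141.2362
  x_6 = 0.1533·100 + 0.1703·5 + 0.1388·37 + 0.1187·94 + 0.0858·37 + 0.1802·97 + 1.1620·41 = 100.7679
Δx_1 = L[1,2] · Δd_2 = 0.0920 · 20 = 1.8409

1.8409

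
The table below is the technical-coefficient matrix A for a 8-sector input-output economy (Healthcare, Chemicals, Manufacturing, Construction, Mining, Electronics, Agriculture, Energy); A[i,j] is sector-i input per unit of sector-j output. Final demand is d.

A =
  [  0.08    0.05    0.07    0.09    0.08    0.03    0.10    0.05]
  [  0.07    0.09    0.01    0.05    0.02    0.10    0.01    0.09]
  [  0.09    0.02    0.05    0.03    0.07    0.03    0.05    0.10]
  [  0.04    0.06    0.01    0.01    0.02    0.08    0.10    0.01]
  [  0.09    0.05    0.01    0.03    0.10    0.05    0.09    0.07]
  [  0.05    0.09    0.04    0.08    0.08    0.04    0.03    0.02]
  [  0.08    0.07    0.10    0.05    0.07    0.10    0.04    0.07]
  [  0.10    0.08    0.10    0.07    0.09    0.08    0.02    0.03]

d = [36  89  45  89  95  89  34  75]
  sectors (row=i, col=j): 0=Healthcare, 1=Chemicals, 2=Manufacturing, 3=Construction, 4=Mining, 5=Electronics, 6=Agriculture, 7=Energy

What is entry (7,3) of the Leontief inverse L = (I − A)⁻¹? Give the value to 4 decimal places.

L[7,3] = 0.1263

Form M = I − A:
  [  0.92   -0.05   -0.07   -0.09   -0.08   -0.03   -0.10   -0.05]
  [ -0.07    0.91   -0.01   -0.05   -0.02   -0.10   -0.01   -0.09]
  [ -0.09   -0.02    0.95   -0.03   -0.07   -0.03   -0.05   -0.10]
  [ -0.04   -0.06   -0.01    0.99   -0.02   -0.08   -0.10   -0.01]
  [ -0.09   -0.05   -0.01   -0.03    0.90   -0.05   -0.09   -0.07]
  [ -0.05   -0.09   -0.04   -0.08   -0.08    0.96   -0.03   -0.02]
  [ -0.08   -0.07   -0.10   -0.05   -0.07   -0.10    0.96   -0.07]
  [ -0.10   -0.08   -0.10   -0.07   -0.09   -0.08   -0.02    0.97]
Leontief inverse L = M⁻¹:
  [  1.1601    0.1160    0.1226    0.1435    0.1507    0.0981    0.1629    0.1093]
  [  0.1310    1.1486    0.0495    0.0981    0.0742    0.1538    0.0529    0.1318]
  [  0.1586    0.0742    1.0969    0.0777    0.1328    0.0831    0.1006    0.1475]
  [  0.0869    0.1045    0.0431    1.0463    0.0625    0.1230    0.1320    0.0460]
  [  0.1645    0.1131    0.0595    0.0830    1.1683    0.1120    0.1456    0.1231]
  [  0.1091    0.1424    0.0731    0.1201    0.1308    1.0925    0.0769    0.0651]
  [  0.1638    0.1404    0.1531    0.1095    0.1457    0.1669    1.1012    0.1318]
  [  0.1807    0.1470    0.1476    0.1263    0.1620    0.1442    0.0836    1.0911]
Total output x = L · d:
  x_0 = 1.1601·36 + 0.1160·89 + 0.1226·45 + 0.1435·89 + 0.1507·95 + 0.0981·89 + 0.1629·34 + 0.1093·75 = 107.1619
  x_1 = 0.1310·36 + 1.1486·89 + 0.0495·45 + 0.0981·89 + 0.0742·95 + 0.1538·89 + 0.0529·34 + 0.1318·75 = 150.3173
  x_2 = 0.1586·36 + 0.0742·89 + 1.0969·45 + 0.0777·89 + 0.1328·95 + 0.0831·89 + 0.1006·34 + 0.1475·75 = 103.0783
  x_3 = 0.0869·36 + 0.1045·89 + 0.0431·45 + 1.0463·89 + 0.0625·95 + 0.1230·89 + 0.1320·34 + 0.0460·75 = 132.3101
  x_4 = 0.1645·36 + 0.1131·89 + 0.0595·45 + 0.0830·89 + 1.1683·95 + 0.1120·89 + 0.1456·34 + 0.1231·75 = 161.1856
  x_5 = 0.1091·36 + 0.1424·89 + 0.0731·45 + 0.1201·89 + 0.1308·95 + 1.0925·89 + 0.0769·34 + 0.0651·75 = 147.7376
  x_6 = 0.1638·36 + 0.1404·89 + 0.1531·45 + 0.1095·89 + 0.1457·95 + 0.1669·89 + 1.1012·34 + 0.1318·75 = 111.0428
  x_7 = 0.1807·36 + 0.1470·89 + 0.1476·45 + 0.1263·89 + 0.1620·95 + 0.1442·89 + 0.0836·34 + 1.0911·75 = 150.3687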